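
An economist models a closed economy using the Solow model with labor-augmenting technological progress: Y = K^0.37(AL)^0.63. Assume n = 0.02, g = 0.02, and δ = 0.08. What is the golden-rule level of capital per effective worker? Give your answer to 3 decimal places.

k_gold ≈ 5.973

Break-even investment rate: n + g + δ = 0.02 + 0.02 + 0.08 = 0.12.
Setting f'(k) = n+g+δ gives 0.37·k^(0.37−1) = 0.12, hence k_gold = (0.37/0.12)^(1/0.63) ≈ 5.9734.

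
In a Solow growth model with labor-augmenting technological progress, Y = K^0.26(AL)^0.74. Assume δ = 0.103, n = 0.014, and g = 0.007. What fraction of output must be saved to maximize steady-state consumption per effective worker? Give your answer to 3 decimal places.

Capital per effective worker breaks even when investment replaces (n + g + δ)·k; here n + g + δ = 0.124.
At the golden rule MPK = n+g+δ, and in any Cobb-Douglas steady state s = (n+g+δ)·k/y = MPK·k/y = capital's share 0.26.

s_gold = 0.260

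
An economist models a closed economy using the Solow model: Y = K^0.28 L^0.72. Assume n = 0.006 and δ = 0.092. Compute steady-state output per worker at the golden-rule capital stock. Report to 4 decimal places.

The effective depreciation rate is n + δ = 0.006 + 0.092 = 0.098.
Setting f'(k) = n+δ gives 0.28·k^(0.28−1) = 0.098, hence k_gold = (0.28/0.098)^(1/0.72) ≈ 4.2977.
Output: y_gold = k_gold^0.28 = 4.2977^0.28 ≈ 1.5042.

y_gold ≈ 1.5042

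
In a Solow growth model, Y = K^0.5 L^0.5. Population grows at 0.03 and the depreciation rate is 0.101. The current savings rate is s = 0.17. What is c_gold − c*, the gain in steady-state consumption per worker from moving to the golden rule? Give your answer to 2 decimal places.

Δc ≈ 0.83

Capital per worker breaks even when investment replaces (n + δ)·k; here n + δ = 0.131.
Current steady state (s = 0.17): k* = (0.17/0.131)^(1/0.5) ≈ 1.6841, y* = 1.6841^0.5 ≈ 1.2977, c* = (1−0.17)·1.2977 ≈ 1.0771.
Golden rule sets MPK = n+δ: 0.5·k^(0.5−1) = 0.131, so k_gold = (0.5/0.131)^(1/0.5) ≈ 14.5679.
y_gold = 14.5679^0.5 ≈ 3.8168, c_gold = y_gold − 0.131·k_gold ≈ 1.9084.
Gain: Δc = 1.9084 − 1.0771 ≈ 0.8313.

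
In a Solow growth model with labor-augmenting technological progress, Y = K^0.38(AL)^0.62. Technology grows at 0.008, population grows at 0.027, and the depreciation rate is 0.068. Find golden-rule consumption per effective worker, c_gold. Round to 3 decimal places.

n + g + δ = 0.027 + 0.008 + 0.068 = 0.103.
Golden rule sets MPK = n+g+δ: 0.38·k^(0.38−1) = 0.103, so k_gold = (0.38/0.103)^(1/0.62) ≈ 8.2116.
y_gold = 8.2116^0.38 ≈ 2.2258.
c_gold = y_gold − (n+g+δ)·k_gold = 2.2258 − 0.103·8.2116 ≈ 1.3800.

c_gold ≈ 1.380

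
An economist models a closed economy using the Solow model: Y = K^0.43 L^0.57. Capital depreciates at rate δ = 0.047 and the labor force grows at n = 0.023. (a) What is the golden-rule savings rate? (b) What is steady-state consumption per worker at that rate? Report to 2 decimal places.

(a) s_gold = 0.43; (b) c_gold ≈ 2.24

n + δ = 0.023 + 0.047 = 0.07.
For Cobb-Douglas, s_gold equals capital's share: s_gold = 0.43.
Setting f'(k) = n+δ gives 0.43·k^(0.43−1) = 0.07, hence k_gold = (0.43/0.07)^(1/0.57) ≈ 24.1605.
y_gold = 24.1605^0.43 ≈ 3.9331; c_gold = (1−0.43)·y_gold ≈ 2.2419.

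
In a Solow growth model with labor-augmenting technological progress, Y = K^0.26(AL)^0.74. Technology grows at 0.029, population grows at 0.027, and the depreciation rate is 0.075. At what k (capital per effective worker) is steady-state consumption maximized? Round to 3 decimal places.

k_gold ≈ 2.525

Capital per effective worker breaks even when investment replaces (n + g + δ)·k; here n + g + δ = 0.131.
At the golden rule the marginal product of capital equals n+g+δ: 0.26·k^(0.26−1) = 0.131. Solving, k_gold = (0.26/0.131)^(1/0.74) ≈ 2.5252.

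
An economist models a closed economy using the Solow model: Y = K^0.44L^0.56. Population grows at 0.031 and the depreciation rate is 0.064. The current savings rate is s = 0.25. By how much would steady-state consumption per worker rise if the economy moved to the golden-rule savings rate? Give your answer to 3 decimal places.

Δc ≈ 0.263

Capital per worker breaks even when investment replaces (n + δ)·k; here n + δ = 0.095.
Current steady state (s = 0.25): k* = (0.25/0.095)^(1/0.56) ≈ 5.6284, y* = 5.6284^0.44 ≈ 2.1388, c* = (1−0.25)·2.1388 ≈ 1.6041.
Maximizing c = f(k) − (n+δ)·k gives f'(k) = n+δ, i.e. 0.44·k^(0.44−1) = 0.095, so k_gold = (0.44/0.095)^(1/0.56) ≈ 15.4455.
y_gold = 15.4455^0.44 ≈ 3.3348, c_gold = y_gold − 0.095·k_gold ≈ 1.8675.
Gain: Δc = 1.8675 − 1.6041 ≈ 0.2634.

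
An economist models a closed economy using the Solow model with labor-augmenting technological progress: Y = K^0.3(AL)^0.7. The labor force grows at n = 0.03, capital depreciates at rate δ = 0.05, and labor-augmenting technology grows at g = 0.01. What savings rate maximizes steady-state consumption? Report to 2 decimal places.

Capital per effective worker breaks even when investment replaces (n + g + δ)·k; here n + g + δ = 0.09.
At the golden rule MPK = n+g+δ, and in any Cobb-Douglas steady state s = (n+g+δ)·k/y = MPK·k/y = capital's share 0.3.

s_gold = 0.30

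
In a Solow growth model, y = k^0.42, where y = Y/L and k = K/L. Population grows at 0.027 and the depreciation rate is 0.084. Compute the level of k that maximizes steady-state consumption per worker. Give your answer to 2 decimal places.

n + δ = 0.027 + 0.084 = 0.111.
Maximizing c = f(k) − (n+δ)·k gives f'(k) = n+δ, i.e. 0.42·k^(0.42−1) = 0.111, so k_gold = (0.42/0.111)^(1/0.58) ≈ 9.9180.

k_gold ≈ 9.92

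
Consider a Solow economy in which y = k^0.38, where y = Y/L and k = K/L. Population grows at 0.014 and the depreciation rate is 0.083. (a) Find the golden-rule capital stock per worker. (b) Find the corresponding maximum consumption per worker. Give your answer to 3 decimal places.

n + δ = 0.014 + 0.083 = 0.097.
Setting f'(k) = n+δ gives 0.38·k^(0.38−1) = 0.097, hence k_gold = (0.38/0.097)^(1/0.62) ≈ 9.0463.
y_gold = 9.0463^0.38 ≈ 2.3092; c_gold = y_gold − 0.097·k_gold ≈ 1.4317.

(a) k_gold ≈ 9.046; (b) c_gold ≈ 1.432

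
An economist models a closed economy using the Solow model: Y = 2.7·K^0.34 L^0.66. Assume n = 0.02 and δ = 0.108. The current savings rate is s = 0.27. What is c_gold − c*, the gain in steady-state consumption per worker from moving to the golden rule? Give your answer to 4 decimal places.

Break-even investment rate: n + δ = 0.02 + 0.108 = 0.128.
Current steady state (s = 0.27): k* = (0.27·2.7/0.128)^(1/0.66) ≈ 13.9548, y* = 2.7·13.9548^0.34 ≈ 6.6156, c* = (1−0.27)·6.6156 ≈ 4.8294.
At the golden rule the marginal product of capital equals n+δ: 0.34·2.7·k^(0.34−1) = 0.128. Solving, k_gold = (0.34·2.7/0.128)^(1/0.66) ≈ 19.7885.
y_gold = 2.7·19.7885^0.34 ≈ 7.4498, c_gold = y_gold − 0.128·k_gold ≈ 4.9169.
Gain: Δc = 4.9169 − 4.8294 ≈ 0.0875.

Δc ≈ 0.0875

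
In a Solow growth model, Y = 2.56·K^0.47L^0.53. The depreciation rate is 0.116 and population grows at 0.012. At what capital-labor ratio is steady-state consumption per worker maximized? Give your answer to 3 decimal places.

Break-even investment rate: n + δ = 0.012 + 0.116 = 0.128.
Maximizing c = f(k) − (n+δ)·k gives f'(k) = n+δ, i.e. 0.47·2.56·k^(0.47−1) = 0.128, so k_gold = (0.47·2.56/0.128)^(1/0.53) ≈ 68.5631.

k_gold ≈ 68.563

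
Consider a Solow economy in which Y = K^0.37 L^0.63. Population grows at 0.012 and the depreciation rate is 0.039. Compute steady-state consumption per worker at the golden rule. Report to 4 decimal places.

The effective depreciation rate is n + δ = 0.012 + 0.039 = 0.051.
At the golden rule the marginal product of capital equals n+δ: 0.37·k^(0.37−1) = 0.051. Solving, k_gold = (0.37/0.051)^(1/0.63) ≈ 23.2317.
y_gold = 23.2317^0.37 ≈ 3.2022.
c_gold = y_gold − (n+δ)·k_gold = 3.2022 − 0.051·23.2317 ≈ 2.0174.

c_gold ≈ 2.0174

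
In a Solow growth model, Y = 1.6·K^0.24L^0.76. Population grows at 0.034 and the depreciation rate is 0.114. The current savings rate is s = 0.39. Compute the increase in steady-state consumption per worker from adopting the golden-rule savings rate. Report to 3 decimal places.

Capital per worker breaks even when investment replaces (n + δ)·k; here n + δ = 0.148.
Current steady state (s = 0.39): k* = (0.39·1.6/0.148)^(1/0.76) ≈ 6.6415, y* = 1.6·6.6415^0.24 ≈ 2.5204, c* = (1−0.39)·2.5204 ≈ 1.5374.
Maximizing c = f(k) − (n+δ)·k gives f'(k) = n+δ, i.e. 0.24·1.6·k^(0.24−1) = 0.148, so k_gold = (0.24·1.6/0.148)^(1/0.76) ≈ 3.5061.
y_gold = 1.6·3.5061^0.24 ≈ 2.1621, c_gold = y_gold − 0.148·k_gold ≈ 1.6432.
Gain: Δc = 1.6432 − 1.5374 ≈ 0.1058.

Δc ≈ 0.106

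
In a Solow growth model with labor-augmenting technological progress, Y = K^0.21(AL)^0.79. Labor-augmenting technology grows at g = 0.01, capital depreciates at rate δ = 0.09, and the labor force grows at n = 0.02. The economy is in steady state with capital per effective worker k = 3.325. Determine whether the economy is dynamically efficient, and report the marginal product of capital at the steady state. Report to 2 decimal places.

Break-even investment rate: n + g + δ = 0.02 + 0.01 + 0.09 = 0.12.
MPK = 0.21·k^(0.21−1) = 0.21·3.325^(-0.79) ≈ 0.0813.
MPK < 0.12, so the economy is dynamically inefficient (over-saving).

dynamically inefficient; MPK ≈ 0.08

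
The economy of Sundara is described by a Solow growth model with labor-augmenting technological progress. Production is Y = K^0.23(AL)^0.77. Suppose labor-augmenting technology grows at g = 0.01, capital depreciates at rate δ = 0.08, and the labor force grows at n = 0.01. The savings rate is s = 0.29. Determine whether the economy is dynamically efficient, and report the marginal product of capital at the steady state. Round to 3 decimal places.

dynamically inefficient; MPK ≈ 0.079

Capital per effective worker breaks even when investment replaces (n + g + δ)·k; here n + g + δ = 0.1.
Steady-state k*: s·k^0.23 = 0.1·k gives k* = (0.29/0.1)^(1/0.77) ≈ 3.9858.
MPK = 0.23·3.9858^(-0.77) ≈ 0.0793.
MPK < n+g+δ = 0.1, so the economy is dynamically inefficient (over-saving).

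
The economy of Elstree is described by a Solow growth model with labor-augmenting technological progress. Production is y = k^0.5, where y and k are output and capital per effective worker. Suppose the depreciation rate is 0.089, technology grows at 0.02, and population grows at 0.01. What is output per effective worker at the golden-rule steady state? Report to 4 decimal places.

y_gold ≈ 4.2017

Capital per effective worker breaks even when investment replaces (n + g + δ)·k; here n + g + δ = 0.119.
At the golden rule the marginal product of capital equals n+g+δ: 0.5·k^(0.5−1) = 0.119. Solving, k_gold = (0.5/0.119)^(1/0.5) ≈ 17.6541.
Output: y_gold = k_gold^0.5 = 17.6541^0.5 ≈ 4.2017.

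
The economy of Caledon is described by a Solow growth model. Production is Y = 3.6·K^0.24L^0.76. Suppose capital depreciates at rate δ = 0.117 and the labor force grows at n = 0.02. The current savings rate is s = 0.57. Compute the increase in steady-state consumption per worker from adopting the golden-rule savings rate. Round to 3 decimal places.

Capital per worker breaks even when investment replaces (n + δ)·k; here n + δ = 0.137.
Current steady state (s = 0.57): k* = (0.57·3.6/0.137)^(1/0.76) ≈ 35.2090, y* = 3.6·35.2090^0.24 ≈ 8.4625, c* = (1−0.57)·8.4625 ≈ 3.6389.
At the golden rule the marginal product of capital equals n+δ: 0.24·3.6·k^(0.24−1) = 0.137. Solving, k_gold = (0.24·3.6/0.137)^(1/0.76) ≈ 11.2813.
y_gold = 3.6·11.2813^0.24 ≈ 6.4397, c_gold = y_gold − 0.137·k_gold ≈ 4.8942.
Gain: Δc = 4.8942 − 3.6389 ≈ 1.2553.

Δc ≈ 1.255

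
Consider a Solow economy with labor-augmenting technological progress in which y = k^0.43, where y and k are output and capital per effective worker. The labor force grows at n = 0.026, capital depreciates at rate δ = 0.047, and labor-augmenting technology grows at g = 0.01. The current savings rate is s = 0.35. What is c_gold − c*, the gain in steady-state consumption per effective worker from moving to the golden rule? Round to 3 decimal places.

Break-even investment rate: n + g + δ = 0.026 + 0.01 + 0.047 = 0.083.
Current steady state (s = 0.35): k* = (0.35/0.083)^(1/0.57) ≈ 12.4874, y* = 12.4874^0.43 ≈ 2.9613, c* = (1−0.35)·2.9613 ≈ 1.9249.
Golden rule sets MPK = n+g+δ: 0.43·k^(0.43−1) = 0.083, so k_gold = (0.43/0.083)^(1/0.57) ≈ 17.9191.
y_gold = 17.9191^0.43 ≈ 3.4588, c_gold = y_gold − 0.083·k_gold ≈ 1.9715.
Gain: Δc = 1.9715 − 1.9249 ≈ 0.0467.

Δc ≈ 0.047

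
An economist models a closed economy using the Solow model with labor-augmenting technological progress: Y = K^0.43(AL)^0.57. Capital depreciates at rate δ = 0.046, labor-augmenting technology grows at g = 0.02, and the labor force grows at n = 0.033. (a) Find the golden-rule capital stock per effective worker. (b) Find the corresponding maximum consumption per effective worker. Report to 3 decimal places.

Break-even investment rate: n + g + δ = 0.033 + 0.02 + 0.046 = 0.099.
Golden rule sets MPK = n+g+δ: 0.43·k^(0.43−1) = 0.099, so k_gold = (0.43/0.099)^(1/0.57) ≈ 13.1524.
y_gold = 13.1524^0.43 ≈ 3.0281; c_gold = y_gold − 0.099·k_gold ≈ 1.7260.

(a) k_gold ≈ 13.152; (b) c_gold ≈ 1.726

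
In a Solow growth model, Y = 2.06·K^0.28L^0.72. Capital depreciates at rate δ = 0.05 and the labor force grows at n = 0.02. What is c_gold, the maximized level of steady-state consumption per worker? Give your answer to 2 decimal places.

Break-even investment rate: n + δ = 0.02 + 0.05 = 0.07.
At the golden rule the marginal product of capital equals n+δ: 0.28·2.06·k^(0.28−1) = 0.07. Solving, k_gold = (0.28·2.06/0.07)^(1/0.72) ≈ 18.7120.
y_gold = 2.06·18.7120^0.28 ≈ 4.6780.
c_gold = y_gold − (n+δ)·k_gold = 4.6780 − 0.07·18.7120 ≈ 3.3682.

c_gold ≈ 3.37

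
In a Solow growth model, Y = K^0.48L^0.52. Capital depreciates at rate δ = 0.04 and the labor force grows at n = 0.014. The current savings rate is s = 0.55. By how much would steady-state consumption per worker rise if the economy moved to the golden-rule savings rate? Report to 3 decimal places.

Δc ≈ 0.073

The effective depreciation rate is n + δ = 0.014 + 0.04 = 0.054.
Current steady state (s = 0.55): k* = (0.55/0.054)^(1/0.52) ≈ 86.7764, y* = 86.7764^0.48 ≈ 8.5199, c* = (1−0.55)·8.5199 ≈ 3.8339.
Setting f'(k) = n+δ gives 0.48·k^(0.48−1) = 0.054, hence k_gold = (0.48/0.054)^(1/0.52) ≈ 66.7893.
y_gold = 66.7893^0.48 ≈ 7.5138, c_gold = y_gold − 0.054·k_gold ≈ 3.9072.
Gain: Δc = 3.9072 − 3.8339 ≈ 0.0732.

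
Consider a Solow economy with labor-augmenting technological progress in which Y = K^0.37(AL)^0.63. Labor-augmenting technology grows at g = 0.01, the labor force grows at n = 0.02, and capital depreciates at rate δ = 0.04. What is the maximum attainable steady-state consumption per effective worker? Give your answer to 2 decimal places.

c_gold ≈ 1.68

Break-even investment rate: n + g + δ = 0.02 + 0.01 + 0.04 = 0.07.
At the golden rule the marginal product of capital equals n+g+δ: 0.37·k^(0.37−1) = 0.07. Solving, k_gold = (0.37/0.07)^(1/0.63) ≈ 14.0535.
y_gold = 14.0535^0.37 ≈ 2.6588.
c_gold = y_gold − (n+g+δ)·k_gold = 2.6588 − 0.07·14.0535 ≈ 1.6750.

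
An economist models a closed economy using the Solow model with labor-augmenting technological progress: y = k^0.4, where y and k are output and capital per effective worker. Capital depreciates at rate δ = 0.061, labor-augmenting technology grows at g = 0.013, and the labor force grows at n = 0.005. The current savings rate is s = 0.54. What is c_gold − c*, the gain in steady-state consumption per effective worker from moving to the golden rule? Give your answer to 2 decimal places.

Break-even investment rate: n + g + δ = 0.005 + 0.013 + 0.061 = 0.079.
Current steady state (s = 0.54): k* = (0.54/0.079)^(1/0.6) ≈ 24.6194, y* = 24.6194^0.4 ≈ 3.6017, c* = (1−0.54)·3.6017 ≈ 1.6568.
Setting f'(k) = n+g+δ gives 0.4·k^(0.4−1) = 0.079, hence k_gold = (0.4/0.079)^(1/0.6) ≈ 14.9298.
y_gold = 14.9298^0.4 ≈ 2.9486, c_gold = y_gold − 0.079·k_gold ≈ 1.7692.
Gain: Δc = 1.7692 − 1.6568 ≈ 0.1124.

Δc ≈ 0.11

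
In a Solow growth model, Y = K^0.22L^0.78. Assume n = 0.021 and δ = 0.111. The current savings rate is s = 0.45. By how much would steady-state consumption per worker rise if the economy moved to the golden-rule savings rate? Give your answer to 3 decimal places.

The effective depreciation rate is n + δ = 0.021 + 0.111 = 0.132.
Current steady state (s = 0.45): k* = (0.45/0.132)^(1/0.78) ≈ 4.8180, y* = 4.8180^0.22 ≈ 1.4133, c* = (1−0.45)·1.4133 ≈ 0.7773.
Golden rule sets MPK = n+δ: 0.22·k^(0.22−1) = 0.132, so k_gold = (0.22/0.132)^(1/0.78) ≈ 1.9250.
y_gold = 1.9250^0.22 ≈ 1.1550, c_gold = y_gold − 0.132·k_gold ≈ 0.9009.
Gain: Δc = 0.9009 − 0.7773 ≈ 0.1236.

Δc ≈ 0.124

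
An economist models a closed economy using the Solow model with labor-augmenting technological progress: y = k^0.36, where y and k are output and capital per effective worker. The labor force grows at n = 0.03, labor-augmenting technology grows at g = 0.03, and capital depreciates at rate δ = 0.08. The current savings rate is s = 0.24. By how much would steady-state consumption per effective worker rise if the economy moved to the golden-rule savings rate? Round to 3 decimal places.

n + g + δ = 0.03 + 0.03 + 0.08 = 0.14.
Current steady state (s = 0.24): k* = (0.24/0.14)^(1/0.64) ≈ 2.3214, y* = 2.3214^0.36 ≈ 1.3542, c* = (1−0.24)·1.3542 ≈ 1.0292.
Setting f'(k) = n+g+δ gives 0.36·k^(0.36−1) = 0.14, hence k_gold = (0.36/0.14)^(1/0.64) ≈ 4.3742.
y_gold = 4.3742^0.36 ≈ 1.7011, c_gold = y_gold − 0.14·k_gold ≈ 1.0887.
Gain: Δc = 1.0887 − 1.0292 ≈ 0.0595.

Δc ≈ 0.060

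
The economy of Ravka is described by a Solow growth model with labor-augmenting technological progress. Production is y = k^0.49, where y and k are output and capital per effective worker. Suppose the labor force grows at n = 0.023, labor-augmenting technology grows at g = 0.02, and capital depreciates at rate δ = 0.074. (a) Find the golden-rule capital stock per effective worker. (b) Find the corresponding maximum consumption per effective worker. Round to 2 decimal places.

Break-even investment rate: n + g + δ = 0.023 + 0.02 + 0.074 = 0.117.
Setting f'(k) = n+g+δ gives 0.49·k^(0.49−1) = 0.117, hence k_gold = (0.49/0.117)^(1/0.51) ≈ 16.5817.
y_gold = 16.5817^0.49 ≈ 3.9593; c_gold = y_gold − 0.117·k_gold ≈ 2.0192.

(a) k_gold ≈ 16.58; (b) c_gold ≈ 2.02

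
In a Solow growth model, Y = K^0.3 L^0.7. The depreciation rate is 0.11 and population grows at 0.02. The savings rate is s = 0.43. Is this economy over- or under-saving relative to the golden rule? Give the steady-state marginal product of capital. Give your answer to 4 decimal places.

The effective depreciation rate is n + δ = 0.02 + 0.11 = 0.13.
Steady-state k*: s·k^0.3 = 0.13·k gives k* = (0.43/0.13)^(1/0.7) ≈ 5.5230.
MPK = 0.3·5.5230^(-0.7) ≈ 0.0907.
MPK < n+δ = 0.13, so the economy is dynamically inefficient (over-saving).

over-saving; MPK ≈ 0.0907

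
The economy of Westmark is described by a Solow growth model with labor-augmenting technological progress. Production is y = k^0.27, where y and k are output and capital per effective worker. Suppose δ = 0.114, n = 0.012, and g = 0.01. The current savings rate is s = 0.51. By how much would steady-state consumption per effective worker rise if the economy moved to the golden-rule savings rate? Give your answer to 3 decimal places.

Δc ≈ 0.142

n + g + δ = 0.012 + 0.01 + 0.114 = 0.136.
Current steady state (s = 0.51): k* = (0.51/0.136)^(1/0.73) ≈ 6.1143, y* = 6.1143^0.27 ≈ 1.6305, c* = (1−0.51)·1.6305 ≈ 0.7989.
Golden rule sets MPK = n+g+δ: 0.27·k^(0.27−1) = 0.136, so k_gold = (0.27/0.136)^(1/0.73) ≈ 2.5585.
y_gold = 2.5585^0.27 ≈ 1.2887, c_gold = y_gold − 0.136·k_gold ≈ 0.9408.
Gain: Δc = 0.9408 − 0.7989 ≈ 0.1418.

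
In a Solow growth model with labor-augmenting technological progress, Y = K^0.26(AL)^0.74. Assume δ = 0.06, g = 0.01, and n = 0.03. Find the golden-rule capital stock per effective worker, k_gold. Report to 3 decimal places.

The effective depreciation rate is n + g + δ = 0.03 + 0.01 + 0.06 = 0.1.
Golden rule sets MPK = n+g+δ: 0.26·k^(0.26−1) = 0.1, so k_gold = (0.26/0.1)^(1/0.74) ≈ 3.6373.

k_gold ≈ 3.637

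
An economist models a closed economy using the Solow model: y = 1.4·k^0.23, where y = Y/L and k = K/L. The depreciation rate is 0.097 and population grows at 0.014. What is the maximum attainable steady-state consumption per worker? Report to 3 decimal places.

c_gold ≈ 1.482

n + δ = 0.014 + 0.097 = 0.111.
Golden rule sets MPK = n+δ: 0.23·1.4·k^(0.23−1) = 0.111, so k_gold = (0.23·1.4/0.111)^(1/0.77) ≈ 3.9874.
y_gold = 1.4·3.9874^0.23 ≈ 1.9244.
c_gold = y_gold − (n+δ)·k_gold = 1.9244 − 0.111·3.9874 ≈ 1.4818.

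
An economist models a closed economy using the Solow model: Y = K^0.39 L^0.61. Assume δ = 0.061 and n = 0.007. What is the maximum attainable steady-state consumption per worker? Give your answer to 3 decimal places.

c_gold ≈ 1.863

Capital per worker breaks even when investment replaces (n + δ)·k; here n + δ = 0.068.
At the golden rule the marginal product of capital equals n+δ: 0.39·k^(0.39−1) = 0.068. Solving, k_gold = (0.39/0.068)^(1/0.61) ≈ 17.5200.
y_gold = 17.5200^0.39 ≈ 3.0548.
c_gold = y_gold − (n+δ)·k_gold = 3.0548 − 0.068·17.5200 ≈ 1.8634.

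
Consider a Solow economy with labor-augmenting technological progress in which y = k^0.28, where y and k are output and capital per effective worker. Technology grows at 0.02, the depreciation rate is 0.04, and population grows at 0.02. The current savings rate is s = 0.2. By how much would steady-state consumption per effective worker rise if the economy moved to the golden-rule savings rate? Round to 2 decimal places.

Δc ≈ 0.03

n + g + δ = 0.02 + 0.02 + 0.04 = 0.08.
Current steady state (s = 0.2): k* = (0.2/0.08)^(1/0.72) ≈ 3.5702, y* = 3.5702^0.28 ≈ 1.4281, c* = (1−0.2)·1.4281 ≈ 1.1425.
Setting f'(k) = n+g+δ gives 0.28·k^(0.28−1) = 0.08, hence k_gold = (0.28/0.08)^(1/0.72) ≈ 5.6971.
y_gold = 5.6971^0.28 ≈ 1.6277, c_gold = y_gold − 0.08·k_gold ≈ 1.1720.
Gain: Δc = 1.1720 − 1.1425 ≈ 0.0295.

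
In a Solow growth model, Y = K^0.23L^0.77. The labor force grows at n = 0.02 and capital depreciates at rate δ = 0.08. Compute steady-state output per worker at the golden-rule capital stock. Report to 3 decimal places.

y_gold ≈ 1.282

Break-even investment rate: n + δ = 0.02 + 0.08 = 0.1.
Maximizing c = f(k) − (n+δ)·k gives f'(k) = n+δ, i.e. 0.23·k^(0.23−1) = 0.1, so k_gold = (0.23/0.1)^(1/0.77) ≈ 2.9497.
Output: y_gold = k_gold^0.23 = 2.9497^0.23 ≈ 1.2825.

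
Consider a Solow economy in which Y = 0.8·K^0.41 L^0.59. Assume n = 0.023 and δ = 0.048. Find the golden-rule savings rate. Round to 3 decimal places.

Capital per worker breaks even when investment replaces (n + δ)·k; here n + δ = 0.071.
At the golden rule MPK = n+δ, and in any Cobb-Douglas steady state s = (n+δ)·k/y = MPK·k/y = capital's share 0.41.

s_gold = 0.410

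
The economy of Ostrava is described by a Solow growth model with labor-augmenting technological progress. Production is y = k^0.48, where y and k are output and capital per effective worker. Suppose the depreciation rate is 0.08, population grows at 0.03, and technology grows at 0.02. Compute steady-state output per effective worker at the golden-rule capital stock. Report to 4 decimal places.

y_gold ≈ 3.3393

The effective depreciation rate is n + g + δ = 0.03 + 0.02 + 0.08 = 0.13.
Maximizing c = f(k) − (n+g+δ)·k gives f'(k) = n+g+δ, i.e. 0.48·k^(0.48−1) = 0.13, so k_gold = (0.48/0.13)^(1/0.52) ≈ 12.3298.
Output: y_gold = k_gold^0.48 = 12.3298^0.48 ≈ 3.3393.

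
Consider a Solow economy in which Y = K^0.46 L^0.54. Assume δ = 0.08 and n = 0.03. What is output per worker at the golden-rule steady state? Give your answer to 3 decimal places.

y_gold ≈ 3.383

Capital per worker breaks even when investment replaces (n + δ)·k; here n + δ = 0.11.
At the golden rule the marginal product of capital equals n+δ: 0.46·k^(0.46−1) = 0.11. Solving, k_gold = (0.46/0.11)^(1/0.54) ≈ 14.1474.
Output: y_gold = k_gold^0.46 = 14.1474^0.46 ≈ 3.3831.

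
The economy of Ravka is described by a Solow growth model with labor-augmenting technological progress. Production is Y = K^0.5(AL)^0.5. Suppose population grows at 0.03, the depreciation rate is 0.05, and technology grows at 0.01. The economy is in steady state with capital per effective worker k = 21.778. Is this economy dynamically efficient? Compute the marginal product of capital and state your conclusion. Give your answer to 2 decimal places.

Break-even investment rate: n + g + δ = 0.03 + 0.01 + 0.05 = 0.09.
MPK = 0.5·k^(0.5−1) = 0.5·21.778^(-0.5) ≈ 0.1071.
MPK > 0.09, so the economy is dynamically efficient (under-saving).

dynamically efficient; MPK ≈ 0.11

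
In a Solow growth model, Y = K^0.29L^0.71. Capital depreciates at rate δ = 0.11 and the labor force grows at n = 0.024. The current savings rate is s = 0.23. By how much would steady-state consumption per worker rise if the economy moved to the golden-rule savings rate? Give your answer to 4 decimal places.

Δc ≈ 0.0131

Capital per worker breaks even when investment replaces (n + δ)·k; here n + δ = 0.134.
Current steady state (s = 0.23): k* = (0.23/0.134)^(1/0.71) ≈ 2.1402, y* = 2.1402^0.29 ≈ 1.2469, c* = (1−0.23)·1.2469 ≈ 0.9601.
Setting f'(k) = n+δ gives 0.29·k^(0.29−1) = 0.134, hence k_gold = (0.29/0.134)^(1/0.71) ≈ 2.9665.
y_gold = 2.9665^0.29 ≈ 1.3707, c_gold = y_gold − 0.134·k_gold ≈ 0.9732.
Gain: Δc = 0.9732 − 0.9601 ≈ 0.0131.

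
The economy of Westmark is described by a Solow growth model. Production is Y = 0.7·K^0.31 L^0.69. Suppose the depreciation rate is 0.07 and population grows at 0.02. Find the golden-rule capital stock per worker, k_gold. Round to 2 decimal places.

k_gold ≈ 3.58

Break-even investment rate: n + δ = 0.02 + 0.07 = 0.09.
Golden rule sets MPK = n+δ: 0.31·0.7·k^(0.31−1) = 0.09, so k_gold = (0.31·0.7/0.09)^(1/0.69) ≈ 3.5805.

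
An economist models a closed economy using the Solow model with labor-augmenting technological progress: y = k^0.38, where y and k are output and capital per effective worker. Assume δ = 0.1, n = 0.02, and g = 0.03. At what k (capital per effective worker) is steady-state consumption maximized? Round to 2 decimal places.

Break-even investment rate: n + g + δ = 0.02 + 0.03 + 0.1 = 0.15.
Golden rule sets MPK = n+g+δ: 0.38·k^(0.38−1) = 0.15, so k_gold = (0.38/0.15)^(1/0.62) ≈ 4.4783.

k_gold ≈ 4.48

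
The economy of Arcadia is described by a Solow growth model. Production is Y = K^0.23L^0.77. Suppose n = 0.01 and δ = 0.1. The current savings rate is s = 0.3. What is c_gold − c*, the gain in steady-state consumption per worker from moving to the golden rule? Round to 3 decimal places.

Break-even investment rate: n + δ = 0.01 + 0.1 = 0.11.
Current steady state (s = 0.3): k* = (0.3/0.11)^(1/0.77) ≈ 3.6803, y* = 3.6803^0.23 ≈ 1.3494, c* = (1−0.3)·1.3494 ≈ 0.9446.
Golden rule sets MPK = n+δ: 0.23·k^(0.23−1) = 0.11, so k_gold = (0.23/0.11)^(1/0.77) ≈ 2.6063.
y_gold = 2.6063^0.23 ≈ 1.2465, c_gold = y_gold − 0.11·k_gold ≈ 0.9598.
Gain: Δc = 0.9598 − 0.9446 ≈ 0.0152.

Δc ≈ 0.015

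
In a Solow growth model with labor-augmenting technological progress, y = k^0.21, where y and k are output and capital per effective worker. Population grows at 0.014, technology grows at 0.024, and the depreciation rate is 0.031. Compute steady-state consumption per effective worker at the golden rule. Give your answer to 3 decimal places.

c_gold ≈ 1.062

Break-even investment rate: n + g + δ = 0.014 + 0.024 + 0.031 = 0.069.
Golden rule sets MPK = n+g+δ: 0.21·k^(0.21−1) = 0.069, so k_gold = (0.21/0.069)^(1/0.79) ≈ 4.0913.
y_gold = 4.0913^0.21 ≈ 1.3443.
c_gold = y_gold − (n+g+δ)·k_gold = 1.3443 − 0.069·4.0913 ≈ 1.0620.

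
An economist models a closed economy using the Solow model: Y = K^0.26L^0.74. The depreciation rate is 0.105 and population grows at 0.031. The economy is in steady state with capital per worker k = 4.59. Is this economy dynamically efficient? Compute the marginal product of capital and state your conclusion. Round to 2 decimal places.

dynamically inefficient; MPK ≈ 0.08

The effective depreciation rate is n + δ = 0.031 + 0.105 = 0.136.
MPK = 0.26·k^(0.26−1) = 0.26·4.59^(-0.74) ≈ 0.0842.
MPK < 0.136, so the economy is dynamically inefficient (over-saving).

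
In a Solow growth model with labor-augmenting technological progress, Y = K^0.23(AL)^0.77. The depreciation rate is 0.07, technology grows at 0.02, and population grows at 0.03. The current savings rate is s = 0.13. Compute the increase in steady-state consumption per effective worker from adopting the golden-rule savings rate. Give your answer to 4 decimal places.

Break-even investment rate: n + g + δ = 0.03 + 0.02 + 0.07 = 0.12.
Current steady state (s = 0.13): k* = (0.13/0.12)^(1/0.77) ≈ 1.1095, y* = 1.1095^0.23 ≈ 1.0242, c* = (1−0.13)·1.0242 ≈ 0.8911.
At the golden rule the marginal product of capital equals n+g+δ: 0.23·k^(0.23−1) = 0.12. Solving, k_gold = (0.23/0.12)^(1/0.77) ≈ 2.3278.
y_gold = 2.3278^0.23 ≈ 1.2145, c_gold = y_gold − 0.12·k_gold ≈ 0.9352.
Gain: Δc = 0.9352 − 0.8911 ≈ 0.0441.

Δc ≈ 0.0441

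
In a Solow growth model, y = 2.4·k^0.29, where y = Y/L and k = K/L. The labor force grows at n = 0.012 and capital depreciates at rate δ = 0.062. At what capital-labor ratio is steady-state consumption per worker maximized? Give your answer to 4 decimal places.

n + δ = 0.012 + 0.062 = 0.074.
Setting f'(k) = n+δ gives 0.29·2.4·k^(0.29−1) = 0.074, hence k_gold = (0.29·2.4/0.074)^(1/0.71) ≈ 23.4939.

k_gold ≈ 23.4939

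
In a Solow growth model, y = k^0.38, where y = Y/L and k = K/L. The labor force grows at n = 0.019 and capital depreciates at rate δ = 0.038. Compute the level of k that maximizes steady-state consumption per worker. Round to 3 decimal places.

The effective depreciation rate is n + δ = 0.019 + 0.038 = 0.057.
Golden rule sets MPK = n+δ: 0.38·k^(0.38−1) = 0.057, so k_gold = (0.38/0.057)^(1/0.62) ≈ 21.3248.

k_gold ≈ 21.325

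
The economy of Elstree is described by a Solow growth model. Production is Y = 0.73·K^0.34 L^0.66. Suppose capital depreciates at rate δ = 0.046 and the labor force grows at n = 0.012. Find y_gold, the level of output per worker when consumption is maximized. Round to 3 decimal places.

y_gold ≈ 1.544

n + δ = 0.012 + 0.046 = 0.058.
Golden rule sets MPK = n+δ: 0.34·0.73·k^(0.34−1) = 0.058, so k_gold = (0.34·0.73/0.058)^(1/0.66) ≈ 9.0495.
Output: y_gold = 0.73·k_gold^0.34 = 0.73·9.0495^0.34 ≈ 1.5437.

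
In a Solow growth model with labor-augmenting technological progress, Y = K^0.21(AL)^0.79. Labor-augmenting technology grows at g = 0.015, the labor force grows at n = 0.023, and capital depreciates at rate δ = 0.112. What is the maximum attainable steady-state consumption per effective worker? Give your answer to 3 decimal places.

Capital per effective worker breaks even when investment replaces (n + g + δ)·k; here n + g + δ = 0.15.
At the golden rule the marginal product of capital equals n+g+δ: 0.21·k^(0.21−1) = 0.15. Solving, k_gold = (0.21/0.15)^(1/0.79) ≈ 1.5310.
y_gold = 1.5310^0.21 ≈ 1.0936.
c_gold = y_gold − (n+g+δ)·k_gold = 1.0936 − 0.15·1.5310 ≈ 0.8639.

c_gold ≈ 0.864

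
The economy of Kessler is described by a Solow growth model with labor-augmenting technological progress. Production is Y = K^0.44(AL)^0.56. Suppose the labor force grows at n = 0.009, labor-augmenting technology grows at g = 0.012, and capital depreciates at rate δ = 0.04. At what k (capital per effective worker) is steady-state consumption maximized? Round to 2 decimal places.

k_gold ≈ 34.07

Break-even investment rate: n + g + δ = 0.009 + 0.012 + 0.04 = 0.061.
Setting f'(k) = n+g+δ gives 0.44·k^(0.44−1) = 0.061, hence k_gold = (0.44/0.061)^(1/0.56) ≈ 34.0692.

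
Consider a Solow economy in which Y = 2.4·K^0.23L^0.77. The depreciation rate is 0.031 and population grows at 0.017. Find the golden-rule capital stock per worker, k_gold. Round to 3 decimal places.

n + δ = 0.017 + 0.031 = 0.048.
Setting f'(k) = n+δ gives 0.23·2.4·k^(0.23−1) = 0.048, hence k_gold = (0.23·2.4/0.048)^(1/0.77) ≈ 23.8523.

k_gold ≈ 23.852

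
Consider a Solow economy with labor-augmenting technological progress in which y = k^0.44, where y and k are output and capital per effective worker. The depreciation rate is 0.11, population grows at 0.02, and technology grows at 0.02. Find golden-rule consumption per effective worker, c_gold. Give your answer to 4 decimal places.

n + g + δ = 0.02 + 0.02 + 0.11 = 0.15.
At the golden rule the marginal product of capital equals n+g+δ: 0.44·k^(0.44−1) = 0.15. Solving, k_gold = (0.44/0.15)^(1/0.56) ≈ 6.8324.
y_gold = 6.8324^0.44 ≈ 2.3292.
c_gold = y_gold − (n+g+δ)·k_gold = 2.3292 − 0.15·6.8324 ≈ 1.3044.

c_gold ≈ 1.3044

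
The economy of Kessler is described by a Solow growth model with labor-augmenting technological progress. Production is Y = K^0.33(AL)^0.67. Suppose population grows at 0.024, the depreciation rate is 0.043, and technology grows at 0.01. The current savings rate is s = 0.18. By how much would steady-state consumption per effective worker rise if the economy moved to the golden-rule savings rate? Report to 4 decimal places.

Capital per effective worker breaks even when investment replaces (n + g + δ)·k; here n + g + δ = 0.077.
Current steady state (s = 0.18): k* = (0.18/0.077)^(1/0.67) ≈ 3.5516, y* = 3.5516^0.33 ≈ 1.5193, c* = (1−0.18)·1.5193 ≈ 1.2458.
At the golden rule the marginal product of capital equals n+g+δ: 0.33·k^(0.33−1) = 0.077. Solving, k_gold = (0.33/0.077)^(1/0.67) ≈ 8.7764.
y_gold = 8.7764^0.33 ≈ 2.0478, c_gold = y_gold − 0.077·k_gold ≈ 1.3720.
Gain: Δc = 1.3720 − 1.2458 ≈ 0.1262.

Δc ≈ 0.1262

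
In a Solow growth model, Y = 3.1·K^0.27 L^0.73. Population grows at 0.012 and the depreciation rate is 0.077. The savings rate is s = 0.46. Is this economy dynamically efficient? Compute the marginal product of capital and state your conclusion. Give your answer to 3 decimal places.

Break-even investment rate: n + δ = 0.012 + 0.077 = 0.089.
Steady-state k*: s·A·k^0.27 = 0.089·k gives k* = (0.46·3.1/0.089)^(1/0.73) ≈ 44.7007.
MPK = 0.27·3.1·44.7007^(-0.73) ≈ 0.0522.
MPK < n+δ = 0.089, so the economy is dynamically inefficient (over-saving).

dynamically inefficient; MPK ≈ 0.052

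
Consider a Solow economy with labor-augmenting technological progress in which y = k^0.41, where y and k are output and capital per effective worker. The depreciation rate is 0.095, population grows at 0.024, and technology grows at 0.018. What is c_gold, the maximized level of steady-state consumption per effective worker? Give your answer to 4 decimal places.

c_gold ≈ 1.2638

The effective depreciation rate is n + g + δ = 0.024 + 0.018 + 0.095 = 0.137.
Setting f'(k) = n+g+δ gives 0.41·k^(0.41−1) = 0.137, hence k_gold = (0.41/0.137)^(1/0.59) ≈ 6.4104.
y_gold = 6.4104^0.41 ≈ 2.1420.
c_gold = y_gold − (n+g+δ)·k_gold = 2.1420 − 0.137·6.4104 ≈ 1.2638.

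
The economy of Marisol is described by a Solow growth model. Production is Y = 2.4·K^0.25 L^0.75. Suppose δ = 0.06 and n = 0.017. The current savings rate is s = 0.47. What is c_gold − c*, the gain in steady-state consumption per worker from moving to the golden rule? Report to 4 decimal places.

n + δ = 0.017 + 0.06 = 0.077.
Current steady state (s = 0.47): k* = (0.47·2.4/0.077)^(1/0.75) ≈ 35.8447, y* = 2.4·35.8447^0.25 ≈ 5.8724, c* = (1−0.47)·5.8724 ≈ 3.1124.
At the golden rule the marginal product of capital equals n+δ: 0.25·2.4·k^(0.25−1) = 0.077. Solving, k_gold = (0.25·2.4/0.077)^(1/0.75) ≈ 15.4483.
y_gold = 2.4·15.4483^0.25 ≈ 4.7581, c_gold = y_gold − 0.077·k_gold ≈ 3.5686.
Gain: Δc = 3.5686 − 3.1124 ≈ 0.4562.

Δc ≈ 0.4562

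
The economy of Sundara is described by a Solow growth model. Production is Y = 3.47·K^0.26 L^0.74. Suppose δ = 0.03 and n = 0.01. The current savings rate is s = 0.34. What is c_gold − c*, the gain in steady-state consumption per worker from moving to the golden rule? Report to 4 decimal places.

Δc ≈ 0.1531

Capital per worker breaks even when investment replaces (n + δ)·k; here n + δ = 0.04.
Current steady state (s = 0.34): k* = (0.34·3.47/0.04)^(1/0.74) ≈ 96.8605, y* = 3.47·96.8605^0.26 ≈ 11.3953, c* = (1−0.34)·11.3953 ≈ 7.5209.
At the golden rule the marginal product of capital equals n+δ: 0.26·3.47·k^(0.26−1) = 0.04. Solving, k_gold = (0.26·3.47/0.04)^(1/0.74) ≈ 67.4072.
y_gold = 3.47·67.4072^0.26 ≈ 10.3703, c_gold = y_gold − 0.04·k_gold ≈ 7.6741.
Gain: Δc = 7.6741 − 7.5209 ≈ 0.1531.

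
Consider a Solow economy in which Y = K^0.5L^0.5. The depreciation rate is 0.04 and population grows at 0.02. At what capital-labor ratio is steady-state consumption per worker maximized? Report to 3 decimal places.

k_gold ≈ 69.444

The effective depreciation rate is n + δ = 0.02 + 0.04 = 0.06.
Maximizing c = f(k) − (n+δ)·k gives f'(k) = n+δ, i.e. 0.5·k^(0.5−1) = 0.06, so k_gold = (0.5/0.06)^(1/0.5) ≈ 69.4444.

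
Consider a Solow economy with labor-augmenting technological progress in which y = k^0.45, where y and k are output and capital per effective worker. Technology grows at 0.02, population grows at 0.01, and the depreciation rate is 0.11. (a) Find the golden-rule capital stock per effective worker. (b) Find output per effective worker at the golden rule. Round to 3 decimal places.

(a) k_gold ≈ 8.355; (b) y_gold ≈ 2.599

The effective depreciation rate is n + g + δ = 0.01 + 0.02 + 0.11 = 0.14.
Golden rule sets MPK = n+g+δ: 0.45·k^(0.45−1) = 0.14, so k_gold = (0.45/0.14)^(1/0.55) ≈ 8.3555.
y_gold = 8.3555^0.45 ≈ 2.5995.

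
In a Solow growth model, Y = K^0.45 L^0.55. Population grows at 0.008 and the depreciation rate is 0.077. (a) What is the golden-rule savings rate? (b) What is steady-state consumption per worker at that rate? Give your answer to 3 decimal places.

(a) s_gold = 0.450; (b) c_gold ≈ 2.151

Capital per worker breaks even when investment replaces (n + δ)·k; here n + δ = 0.085.
For Cobb-Douglas, s_gold equals capital's share: s_gold = 0.45.
Setting f'(k) = n+δ gives 0.45·k^(0.45−1) = 0.085, hence k_gold = (0.45/0.085)^(1/0.55) ≈ 20.7009.
y_gold = 20.7009^0.45 ≈ 3.9102; c_gold = (1−0.45)·y_gold ≈ 2.1506.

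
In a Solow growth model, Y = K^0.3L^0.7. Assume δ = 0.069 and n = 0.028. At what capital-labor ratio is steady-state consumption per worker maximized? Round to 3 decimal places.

n + δ = 0.028 + 0.069 = 0.097.
Golden rule sets MPK = n+δ: 0.3·k^(0.3−1) = 0.097, so k_gold = (0.3/0.097)^(1/0.7) ≈ 5.0176.

k_gold ≈ 5.018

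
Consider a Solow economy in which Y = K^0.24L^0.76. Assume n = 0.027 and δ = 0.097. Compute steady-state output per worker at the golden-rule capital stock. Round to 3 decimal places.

Capital per worker breaks even when investment replaces (n + δ)·k; here n + δ = 0.124.
Maximizing c = f(k) − (n+δ)·k gives f'(k) = n+δ, i.e. 0.24·k^(0.24−1) = 0.124, so k_gold = (0.24/0.124)^(1/0.76) ≈ 2.3843.
Output: y_gold = k_gold^0.24 = 2.3843^0.24 ≈ 1.2319.

y_gold ≈ 1.232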